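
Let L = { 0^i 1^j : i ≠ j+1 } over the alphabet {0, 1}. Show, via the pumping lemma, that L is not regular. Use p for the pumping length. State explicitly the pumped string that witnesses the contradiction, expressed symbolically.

0^{p+p!} 1^{p+p!-1}

Suppose for contradiction that L is regular, and let p be the pumping length.
Choose w = 0^p 1^{p+p!-1}. Since p ≠ (p+p!-1)+1 = p+p!, w ∈ L; and |w| ≥ p.
Write w = xyz as guaranteed by the lemma, with |xy| ≤ p and |y| > 0.
The first p characters of w are 0's, so xy (and hence y) consists only of 0's. Write y = 0^k, 1 ≤ k ≤ p.
Since 1 ≤ k ≤ p, k divides p!; set t = 1 + p!/k. Then xy^t z has p + (p!/k)·k = p + p! copies of 0. Now the 0-count is p+p! and (1-count)+1 = (p+p!-1)+1 = p+p!, so i ≠ j+1 fails. So xy^t z = 0^{p+p!} 1^{p+p!-1} ∉ L.
This contradicts the pumping lemma, so L is not regular.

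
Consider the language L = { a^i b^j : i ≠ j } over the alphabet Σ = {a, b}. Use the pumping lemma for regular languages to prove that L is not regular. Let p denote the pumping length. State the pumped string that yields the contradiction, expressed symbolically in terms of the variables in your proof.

a^{p+p!} b^{p+p!}

Assume L is regular; let p be its pumping constant.
Choose w = a^p b^{p+p!}. Since p ≠ p+p!, w ∈ L; and |w| ≥ p.
The pumping lemma gives a decomposition w = xyz where |xy| ≤ p and |y| > 0.
Because |xy| ≤ p and w begins with p copies of a, we have y = a^k with 1 ≤ k ≤ p.
Since 1 ≤ k ≤ p, k divides p!; set t = 1 + p!/k. Then xy^t z has p + (p!/k)·k = p + p! copies of a. Now the a-count equals the b-count, so i ≠ j fails. So xy^t z = a^{p+p!} b^{p+p!} ∉ L.
This contradicts the pumping lemma, so L is not regular.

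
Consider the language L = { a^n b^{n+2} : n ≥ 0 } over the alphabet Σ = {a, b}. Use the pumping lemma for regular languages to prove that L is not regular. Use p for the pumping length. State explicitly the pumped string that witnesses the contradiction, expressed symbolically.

a^{p+k} b^{p+2}

Toward a contradiction, assume L is regular with pumping length p.
Let w = a^p b^{p+2} ∈ L; note |w| = 2p+2 ≥ p.
The pumping lemma gives a decomposition w = xyz where |xy| ≤ p and |y| ≥ 1.
Because |xy| ≤ p and w begins with p copies of a, we have y = a^k with 1 ≤ k ≤ p.
Pump with i = 2: xy^2z = a^{p+k} b^{p+2}. For this to lie in L we would need p+2 = (p+k)+2, which forces k = 0. But k ≥ 1, so xy^2z ∉ L.
This contradicts the pumping lemma, so L is not regular.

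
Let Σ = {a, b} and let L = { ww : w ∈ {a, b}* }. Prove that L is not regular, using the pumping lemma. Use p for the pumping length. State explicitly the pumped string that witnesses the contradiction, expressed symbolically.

Assume L is regular; let p be its pumping constant.
Take w = a^p b^p a^p b^p = uu where u = a^pb^p; then w ∈ L and |w| = 4p ≥ p.
Write w = xyz as guaranteed by the lemma, with |xy| ≤ p and y is nonempty.
Because |xy| ≤ p and w begins with p copies of a, we have y = a^k with 1 ≤ k ≤ p.
Pump with i = 2: xy^2z = a^{p+k} b^p a^p b^p, of length 4p+k. Suppose this equals vv. The string starts with a and ends with b, so v does too; thus the boundary between the two copies of v is a b→a transition. There is exactly one such transition, at position 2p+k, so |v| = 2p+k and |vv| = 4p+2k ≠ 4p+k since k ≥ 1. So xy^2z ∉ L.
Contradiction. Therefore L is not regular.

a^{p+k} b^p a^p b^p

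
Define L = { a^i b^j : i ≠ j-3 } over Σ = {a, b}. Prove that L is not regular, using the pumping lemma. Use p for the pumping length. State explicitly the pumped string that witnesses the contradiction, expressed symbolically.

a^{p+p!} b^{p+p!+3}

Suppose for contradiction that L is regular, and let p be the pumping length.
Choose w = a^p b^{p+p!+3}. Since p ≠ (p+p!+3)-3 = p+p!, w ∈ L; and |w| ≥ p.
The pumping lemma gives a decomposition w = xyz where |xy| ≤ p and |y| > 0.
Because |xy| ≤ p and w begins with p copies of a, we have y = a^k with 1 ≤ k ≤ p.
Since 1 ≤ k ≤ p, k divides p!; set t = 1 + p!/k. Then xy^t z has p + (p!/k)·k = p + p! copies of a. Now the a-count is p+p! and (b-count)-3 = (p+p!+3)-3 = p+p!, so i ≠ j-3 fails. So xy^t z = a^{p+p!} b^{p+p!+3} ∉ L.
This contradicts the pumping lemma, so L is not regular.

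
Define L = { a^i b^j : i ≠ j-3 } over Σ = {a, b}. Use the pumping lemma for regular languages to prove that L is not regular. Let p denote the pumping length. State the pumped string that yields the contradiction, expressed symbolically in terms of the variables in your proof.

a^{p+p!} b^{p+p!+3}

Toward a contradiction, assume L is regular with pumping length p.
Choose w = a^p b^{p+p!+3}. Since p ≠ (p+p!+3)-3 = p+p!, w ∈ L; and |w| ≥ p.
By the pumping lemma, w = xyz with |xy| ≤ p and |y| ≥ 1.
Since the first p symbols of w are all a's and |xy| ≤ p, y lies entirely in the leading a-block: y = a^k for some k with 1 ≤ k ≤ p.
Since 1 ≤ k ≤ p, k divides p!; set t = 1 + p!/k. Then xy^t z has p + (p!/k)·k = p + p! copies of a. Now the a-count is p+p! and (b-count)-3 = (p+p!+3)-3 = p+p!, so i ≠ j-3 fails. So xy^t z = a^{p+p!} b^{p+p!+3} ∉ L.
This is a contradiction; hence L is not regular.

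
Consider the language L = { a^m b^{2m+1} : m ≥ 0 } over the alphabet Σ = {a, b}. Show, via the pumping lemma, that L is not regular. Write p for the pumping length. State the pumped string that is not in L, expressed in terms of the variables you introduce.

Suppose for contradiction that L is regular, and let p be the pumping length.
Choose w = a^p b^{2p+1}, which is in L with |w| = 3p+1 ≥ p.
By the pumping lemma, w = xyz with |xy| ≤ p and y is nonempty.
The first p characters of w are a's, so xy (and hence y) consists only of a's. Write y = a^k, 1 ≤ k ≤ p.
Pump with i = 2: xy^2z = a^{p+k} b^{2p+1}. For this to lie in L we would need 2p+1 = 2(p+k)+1, which forces k = 0. But k ≥ 1, so xy^2z ∉ L.
Contradiction. Therefore L is not regular.

a^{p+k} b^{2p+1}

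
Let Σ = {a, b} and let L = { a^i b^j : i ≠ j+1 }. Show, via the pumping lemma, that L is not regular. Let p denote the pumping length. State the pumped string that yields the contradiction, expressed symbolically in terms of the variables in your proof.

a^{p+p!} b^{p+p!-1}

Suppose for contradiction that L is regular, and let p be the pumping length.
Choose w = a^p b^{p+p!-1}. Since p ≠ (p+p!-1)+1 = p+p!, w ∈ L; and |w| ≥ p.
By the pumping lemma, w = xyz with |xy| ≤ p and |y| ≥ 1.
The first p characters of w are a's, so xy (and hence y) consists only of a's. Write y = a^k, 1 ≤ k ≤ p.
Since 1 ≤ k ≤ p, k divides p!; set t = 1 + p!/k. Then xy^t z has p + (p!/k)·k = p + p! copies of a. Now the a-count is p+p! and (b-count)+1 = (p+p!-1)+1 = p+p!, so i ≠ j+1 fails. So xy^t z = a^{p+p!} b^{p+p!-1} ∉ L.
Contradiction. Therefore L is not regular.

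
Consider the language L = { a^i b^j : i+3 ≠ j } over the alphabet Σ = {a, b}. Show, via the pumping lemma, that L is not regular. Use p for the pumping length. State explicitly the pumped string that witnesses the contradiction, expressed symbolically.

a^{p+p!} b^{p+p!+3}

Assume L is regular. Let p be the pumping length given by the pumping lemma.
Choose w = a^p b^{p+p!+3}. Since p ≠ (p+p!+3)-3 = p+p!, w ∈ L; and |w| ≥ p.
The pumping lemma gives a decomposition w = xyz where |xy| ≤ p and |y| > 0.
The first p characters of w are a's, so xy (and hence y) consists only of a's. Write y = a^k, 1 ≤ k ≤ p.
Since 1 ≤ k ≤ p, k divides p!; set t = 1 + p!/k. Then xy^t z has p + (p!/k)·k = p + p! copies of a. Now the a-count is p+p! and (b-count)-3 = (p+p!+3)-3 = p+p!, so i+3 ≠ j fails. So xy^t z = a^{p+p!} b^{p+p!+3} ∉ L.
This contradicts the pumping lemma, so L is not regular.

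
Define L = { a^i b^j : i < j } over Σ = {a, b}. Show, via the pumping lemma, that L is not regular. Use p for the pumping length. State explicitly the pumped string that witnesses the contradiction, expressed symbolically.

a^{p+k} b^{p+1}

Suppose for contradiction that L is regular, and let p be the pumping length.
Choose w = a^p b^{p+1} ∈ L, with |w| = 2p+1 ≥ p.
Write w = xyz as guaranteed by the lemma, with |xy| ≤ p and |y| > 0.
The first p characters of w are a's, so xy (and hence y) consists only of a's. Write y = a^k, 1 ≤ k ≤ p.
Consider xy^2z = a^{p+k} b^{p+1}. Since k ≥ 1, the a-count p+k is at least p+1, so i < j fails; thus xy^2z ∉ L.
This is a contradiction; hence L is not regular.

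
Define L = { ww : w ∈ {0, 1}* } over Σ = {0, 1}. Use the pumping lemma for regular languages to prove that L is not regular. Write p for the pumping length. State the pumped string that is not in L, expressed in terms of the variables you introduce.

0^{p+k} 1^p 0^p 1^p

Assume L is regular; let p be its pumping constant.
Take w = 0^p 1^p 0^p 1^p = uu where u = 0^p1^p; then w ∈ L and |w| = 4p ≥ p.
Write w = xyz as guaranteed by the lemma, with |xy| ≤ p and y is nonempty.
Because |xy| ≤ p and w begins with p copies of 0, we have y = 0^k with 1 ≤ k ≤ p.
Pump with i = 2: xy^2z = 0^{p+k} 1^p 0^p 1^p, of length 4p+k. Suppose this equals vv. The string starts with 0 and ends with 1, so v does too; thus the boundary between the two copies of v is a 1→0 transition. There is exactly one such transition, at position 2p+k, so |v| = 2p+k and |vv| = 4p+2k ≠ 4p+k since k ≥ 1. So xy^2z ∉ L.
This is a contradiction; hence L is not regular.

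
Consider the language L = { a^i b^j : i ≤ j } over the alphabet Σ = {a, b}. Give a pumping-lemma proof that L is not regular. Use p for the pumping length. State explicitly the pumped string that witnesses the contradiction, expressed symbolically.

Suppose for contradiction that L is regular, and let p be the pumping length.
Choose w = a^p b^p ∈ L, with |w| = 2p ≥ p.
By the pumping lemma, w = xyz with |xy| ≤ p and y is nonempty.
Since the first p symbols of w are all a's and |xy| ≤ p, y lies entirely in the leading a-block: y = a^k for some k with 1 ≤ k ≤ p.
Consider xy^2z = a^{p+k} b^p. Since k ≥ 1, the a-count p+k exceeds the b-count p, so i ≤ j fails; thus xy^2z ∉ L.
Contradiction. Therefore L is not regular.

a^{p+k} b^p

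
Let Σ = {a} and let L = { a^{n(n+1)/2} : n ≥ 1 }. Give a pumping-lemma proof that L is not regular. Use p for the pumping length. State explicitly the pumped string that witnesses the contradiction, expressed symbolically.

Toward a contradiction, assume L is regular with pumping length p.
Take w = a^{p(p+1)/2} ∈ L with |w| = p(p+1)/2 ≥ p.
The pumping lemma gives a decomposition w = xyz where |xy| ≤ p and |y| > 0.
Then y = a^k for some k with 1 ≤ k ≤ p.
Pump with i = 2: xy^2z = a^{p(p+1)/2+k}. Since 1 ≤ k ≤ p, p(p+1)/2 < p(p+1)/2+k ≤ p(p+1)/2+p < (p+1)(p+2)/2, so p(p+1)/2+k is strictly between consecutive triangular numbers. So xy^2z ∉ L.
This is a contradiction; hence L is not regular.

a^{p(p+1)/2+k}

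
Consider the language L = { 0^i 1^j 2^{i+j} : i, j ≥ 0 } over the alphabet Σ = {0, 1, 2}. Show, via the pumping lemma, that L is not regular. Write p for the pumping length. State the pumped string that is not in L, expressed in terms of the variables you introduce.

0^{p+k} 1^p 2^{2p}

Toward a contradiction, assume L is regular with pumping length p.
Take w = 0^p 1^p 2^{2p} ∈ L (with i=j=p, i+j=2p), |w| = 4p ≥ p.
Write w = xyz as guaranteed by the lemma, with |xy| ≤ p and |y| ≥ 1.
Since the first p symbols of w are all 0's and |xy| ≤ p, y lies entirely in the leading 0-block: y = 0^k for some k with 1 ≤ k ≤ p.
Consider xy^2z = 0^{p+k} 1^p 2^{2p}. Now the 0- and 1-counts sum to 2p+k, but the 2-count is 2p ≠ 2p+k. So xy^2z ∉ L.
This is a contradiction; hence L is not regular.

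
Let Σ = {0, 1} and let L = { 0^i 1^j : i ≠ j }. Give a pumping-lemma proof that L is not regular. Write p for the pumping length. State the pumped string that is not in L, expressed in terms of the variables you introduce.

Toward a contradiction, assume L is regular with pumping length p.
Choose w = 0^p 1^{p+p!}. Since p ≠ p+p!, w ∈ L; and |w| ≥ p.
By the pumping lemma, w = xyz with |xy| ≤ p and y is nonempty.
The first p characters of w are 0's, so xy (and hence y) consists only of 0's. Write y = 0^k, 1 ≤ k ≤ p.
Since 1 ≤ k ≤ p, k divides p!; set t = 1 + p!/k. Then xy^t z has p + (p!/k)·k = p + p! copies of 0. Now the 0-count equals the 1-count, so i ≠ j fails. So xy^t z = 0^{p+p!} 1^{p+p!} ∉ L.
This is a contradiction; hence L is not regular.

0^{p+p!} 1^{p+p!}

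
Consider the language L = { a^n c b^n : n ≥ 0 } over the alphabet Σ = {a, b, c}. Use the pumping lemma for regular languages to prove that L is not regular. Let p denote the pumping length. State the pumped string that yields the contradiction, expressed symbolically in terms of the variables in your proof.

Toward a contradiction, assume L is regular with pumping length p.
Take w = a^p c b^p ∈ L with |w| = 2p+1 ≥ p.
By the pumping lemma, w = xyz with |xy| ≤ p and y is nonempty.
Since the first p symbols of w are all a's and |xy| ≤ p, y lies entirely in the leading a-block: y = a^k for some k with 1 ≤ k ≤ p.
Pump with i = 2: xy^2z = a^{p+k} c b^p, which would require p+k = p. But k ≥ 1, so xy^2z ∉ L.
This contradicts the pumping lemma, so L is not regular.

a^{p+k} c b^p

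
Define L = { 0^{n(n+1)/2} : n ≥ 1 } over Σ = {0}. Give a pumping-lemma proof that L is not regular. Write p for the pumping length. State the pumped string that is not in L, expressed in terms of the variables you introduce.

0^{p(p+1)/2+k}

Toward a contradiction, assume L is regular with pumping length p.
Take w = 0^{p(p+1)/2} ∈ L with |w| = p(p+1)/2 ≥ p.
Write w = xyz as guaranteed by the lemma, with |xy| ≤ p and |y| > 0.
Then y = 0^k for some k with 1 ≤ k ≤ p.
Pump with i = 2: xy^2z = 0^{p(p+1)/2+k}. Since 1 ≤ k ≤ p, p(p+1)/2 < p(p+1)/2+k ≤ p(p+1)/2+p < (p+1)(p+2)/2, so p(p+1)/2+k is strictly between consecutive triangular numbers. So xy^2z ∉ L.
Contradiction. Therefore L is not regular.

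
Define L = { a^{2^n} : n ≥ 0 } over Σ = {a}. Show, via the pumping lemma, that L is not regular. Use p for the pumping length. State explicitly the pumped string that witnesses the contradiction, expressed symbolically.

Assume L is regular. Let p be the pumping length given by the pumping lemma.
Take w = a^{2^p} ∈ L with |w| = 2^p ≥ p.
The pumping lemma gives a decomposition w = xyz where |xy| ≤ p and |y| ≥ 1.
Then y = a^k for some k with 1 ≤ k ≤ p.
Pump with i = 2: xy^2z = a^{2^p+k}. Since 1 ≤ k ≤ p < 2^p, we have 2^p < 2^p+k < 2^{p+1}, so 2^p+k is not a power of 2. So xy^2z ∉ L.
Contradiction. Therefore L is not regular.

a^{2^p+k}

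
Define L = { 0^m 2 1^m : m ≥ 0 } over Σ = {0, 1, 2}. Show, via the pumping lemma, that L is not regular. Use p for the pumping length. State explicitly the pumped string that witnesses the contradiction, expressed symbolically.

Suppose for contradiction that L is regular, and let p be the pumping length.
Take w = 0^p 2 1^p ∈ L with |w| = 2p+1 ≥ p.
Write w = xyz as guaranteed by the lemma, with |xy| ≤ p and y is nonempty.
Because |xy| ≤ p and w begins with p copies of 0, we have y = 0^k with 1 ≤ k ≤ p.
Pump with i = 2: xy^2z = 0^{p+k} 2 1^p, which would require p+k = p. But k ≥ 1, so xy^2z ∉ L.
This contradicts the pumping lemma, so L is not regular.

0^{p+k} 2 1^p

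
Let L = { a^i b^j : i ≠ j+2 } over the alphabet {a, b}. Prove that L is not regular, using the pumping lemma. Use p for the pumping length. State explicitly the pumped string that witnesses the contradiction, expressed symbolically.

Suppose for contradiction that L is regular, and let p be the pumping length.
Choose w = a^p b^{p+p!-2}. Since p ≠ (p+p!-2)+2 = p+p!, w ∈ L; and |w| ≥ p.
Write w = xyz as guaranteed by the lemma, with |xy| ≤ p and |y| ≥ 1.
Because |xy| ≤ p and w begins with p copies of a, we have y = a^k with 1 ≤ k ≤ p.
Since 1 ≤ k ≤ p, k divides p!; set t = 1 + p!/k. Then xy^t z has p + (p!/k)·k = p + p! copies of a. Now the a-count is p+p! and (b-count)+2 = (p+p!-2)+2 = p+p!, so i ≠ j+2 fails. So xy^t z = a^{p+p!} b^{p+p!-2} ∉ L.
This contradicts the pumping lemma, so L is not regular.

a^{p+p!} b^{p+p!-2}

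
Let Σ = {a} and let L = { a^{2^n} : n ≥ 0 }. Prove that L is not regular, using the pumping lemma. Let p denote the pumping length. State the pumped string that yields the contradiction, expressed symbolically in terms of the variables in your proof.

a^{2^p+k}

Toward a contradiction, assume L is regular with pumping length p.
Take w = a^{2^p} ∈ L with |w| = 2^p ≥ p.
The pumping lemma gives a decomposition w = xyz where |xy| ≤ p and |y| > 0.
Then y = a^k for some k with 1 ≤ k ≤ p.
Pump with i = 2: xy^2z = a^{2^p+k}. Since 1 ≤ k ≤ p < 2^p, we have 2^p < 2^p+k < 2^{p+1}, so 2^p+k is not a power of 2. So xy^2z ∉ L.
Contradiction. Therefore L is not regular.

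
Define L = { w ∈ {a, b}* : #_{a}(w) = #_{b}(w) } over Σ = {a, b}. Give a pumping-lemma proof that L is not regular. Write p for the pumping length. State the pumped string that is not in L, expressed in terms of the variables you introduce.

Assume L is regular; let p be its pumping constant.
Choose w = a^p b^p ∈ L with |w| = 2p ≥ p.
Write w = xyz as guaranteed by the lemma, with |xy| ≤ p and y is nonempty.
Since the first p symbols of w are all a's and |xy| ≤ p, y lies entirely in the leading a-block: y = a^k for some k with 1 ≤ k ≤ p.
Pump with i = 2: xy^2z = a^{p+k} b^p has p+k occurrences of a but only p of b. Since k ≥ 1 the counts differ, so xy^2z ∉ L.
This contradicts the pumping lemma, so L is not regular.

a^{p+k} b^p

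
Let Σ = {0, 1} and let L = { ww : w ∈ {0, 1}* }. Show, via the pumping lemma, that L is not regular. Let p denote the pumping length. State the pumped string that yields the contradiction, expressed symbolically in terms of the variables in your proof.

Toward a contradiction, assume L is regular with pumping length p.
Take w = 0^p 1^p 0^p 1^p = uu where u = 0^p1^p; then w ∈ L and |w| = 4p ≥ p.
By the pumping lemma, w = xyz with |xy| ≤ p and y is nonempty.
Since the first p symbols of w are all 0's and |xy| ≤ p, y lies entirely in the leading 0-block: y = 0^k for some k with 1 ≤ k ≤ p.
Pump with i = 2: xy^2z = 0^{p+k} 1^p 0^p 1^p, of length 4p+k. Suppose this equals vv. The string starts with 0 and ends with 1, so v does too; thus the boundary between the two copies of v is a 1→0 transition. There is exactly one such transition, at position 2p+k, so |v| = 2p+k and |vv| = 4p+2k ≠ 4p+k since k ≥ 1. So xy^2z ∉ L.
This contradicts the pumping lemma, so L is not regular.

0^{p+k} 1^p 0^p 1^p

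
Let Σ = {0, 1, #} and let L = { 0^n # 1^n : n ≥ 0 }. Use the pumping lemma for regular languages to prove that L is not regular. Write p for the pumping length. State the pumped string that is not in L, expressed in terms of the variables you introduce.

Assume L is regular. Let p be the pumping length given by the pumping lemma.
Take w = 0^p # 1^p ∈ L with |w| = 2p+1 ≥ p.
Write w = xyz as guaranteed by the lemma, with |xy| ≤ p and |y| > 0.
Because |xy| ≤ p and w begins with p copies of 0, we have y = 0^k with 1 ≤ k ≤ p.
Pump with i = 2: xy^2z = 0^{p+k} # 1^p, which would require p+k = p. But k ≥ 1, so xy^2z ∉ L.
This is a contradiction; hence L is not regular.

0^{p+k} # 1^p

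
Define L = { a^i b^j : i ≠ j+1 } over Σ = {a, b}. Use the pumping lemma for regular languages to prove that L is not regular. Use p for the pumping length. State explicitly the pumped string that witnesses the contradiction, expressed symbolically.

Toward a contradiction, assume L is regular with pumping length p.
Choose w = a^p b^{p+p!-1}. Since p ≠ (p+p!-1)+1 = p+p!, w ∈ L; and |w| ≥ p.
Write w = xyz as guaranteed by the lemma, with |xy| ≤ p and y is nonempty.
The first p characters of w are a's, so xy (and hence y) consists only of a's. Write y = a^k, 1 ≤ k ≤ p.
Since 1 ≤ k ≤ p, k divides p!; set t = 1 + p!/k. Then xy^t z has p + (p!/k)·k = p + p! copies of a. Now the a-count is p+p! and (b-count)+1 = (p+p!-1)+1 = p+p!, so i ≠ j+1 fails. So xy^t z = a^{p+p!} b^{p+p!-1} ∉ L.
This is a contradiction; hence L is not regular.

a^{p+p!} b^{p+p!-1}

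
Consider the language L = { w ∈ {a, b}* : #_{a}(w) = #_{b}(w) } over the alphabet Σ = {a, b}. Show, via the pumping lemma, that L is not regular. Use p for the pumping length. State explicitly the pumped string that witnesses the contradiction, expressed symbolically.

a^{p+k} b^p

Toward a contradiction, assume L is regular with pumping length p.
Choose w = a^p b^p ∈ L with |w| = 2p ≥ p.
Write w = xyz as guaranteed by the lemma, with |xy| ≤ p and |y| ≥ 1.
Since the first p symbols of w are all a's and |xy| ≤ p, y lies entirely in the leading a-block: y = a^k for some k with 1 ≤ k ≤ p.
Pump with i = 2: xy^2z = a^{p+k} b^p has p+k occurrences of a but only p of b. Since k ≥ 1 the counts differ, so xy^2z ∉ L.
Contradiction. Therefore L is not regular.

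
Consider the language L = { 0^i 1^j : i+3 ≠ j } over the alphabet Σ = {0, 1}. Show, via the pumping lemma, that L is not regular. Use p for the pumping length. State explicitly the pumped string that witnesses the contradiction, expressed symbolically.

Suppose for contradiction that L is regular, and let p be the pumping length.
Choose w = 0^p 1^{p+p!+3}. Since p ≠ (p+p!+3)-3 = p+p!, w ∈ L; and |w| ≥ p.
Write w = xyz as guaranteed by the lemma, with |xy| ≤ p and |y| ≥ 1.
Since the first p symbols of w are all 0's and |xy| ≤ p, y lies entirely in the leading 0-block: y = 0^k for some k with 1 ≤ k ≤ p.
Since 1 ≤ k ≤ p, k divides p!; set t = 1 + p!/k. Then xy^t z has p + (p!/k)·k = p + p! copies of 0. Now the 0-count is p+p! and (1-count)-3 = (p+p!+3)-3 = p+p!, so i+3 ≠ j fails. So xy^t z = 0^{p+p!} 1^{p+p!+3} ∉ L.
This is a contradiction; hence L is not regular.

0^{p+p!} 1^{p+p!+3}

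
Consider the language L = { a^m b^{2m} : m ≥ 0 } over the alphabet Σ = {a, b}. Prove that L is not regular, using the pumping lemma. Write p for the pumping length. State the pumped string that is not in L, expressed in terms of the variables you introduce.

Assume L is regular; let p be its pumping constant.
Let w = a^p b^{2p} ∈ L; note |w| = 3p ≥ p.
By the pumping lemma, w = xyz with |xy| ≤ p and y is nonempty.
Since the first p symbols of w are all a's and |xy| ≤ p, y lies entirely in the leading a-block: y = a^k for some k with 1 ≤ k ≤ p.
Pump with i = 2: xy^2z = a^{p+k} b^{2p}. For this to lie in L we would need 2p = 2(p+k), which forces k = 0. But k ≥ 1, so xy^2z ∉ L.
Contradiction. Therefore L is not regular.

a^{p+k} b^{2p}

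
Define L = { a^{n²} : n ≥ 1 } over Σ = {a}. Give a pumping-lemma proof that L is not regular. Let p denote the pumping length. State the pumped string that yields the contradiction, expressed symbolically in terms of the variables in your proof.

a^{p²+k}

Assume L is regular; let p be its pumping constant.
Take w = a^{p²} ∈ L with |w| = p² ≥ p.
By the pumping lemma, w = xyz with |xy| ≤ p and |y| > 0.
Then y = a^k for some k with 1 ≤ k ≤ p.
Pump with i = 2: xy^2z = a^{p²+k}. Since 1 ≤ k ≤ p, p² < p²+k ≤ p²+p < (p+1)², so p²+k lies strictly between consecutive squares and is not a perfect square. So xy^2z ∉ L.
Contradiction. Therefore L is not regular.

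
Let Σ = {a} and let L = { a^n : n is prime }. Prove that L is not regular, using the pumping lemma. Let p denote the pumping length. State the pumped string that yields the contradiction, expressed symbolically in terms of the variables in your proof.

Toward a contradiction, assume L is regular with pumping length p.
Let q be a prime with q ≥ p+2 (infinitely many primes exist), and take w = a^q ∈ L with |w| = q ≥ p.
The pumping lemma gives a decomposition w = xyz where |xy| ≤ p and y is nonempty.
Then y = a^k for some k with 1 ≤ k ≤ p.
Since 1 ≤ k ≤ p, |xz| = q-k. Pump with i = q+1: |xy^{q+1}z| = (q-k)+(q+1)k = q+qk = q(1+k), which is composite (both factors ≥ 2). So xy^{q+1}z = a^{q(1+k)} ∉ L.
This contradicts the pumping lemma, so L is not regular.

a^{q(1+k)}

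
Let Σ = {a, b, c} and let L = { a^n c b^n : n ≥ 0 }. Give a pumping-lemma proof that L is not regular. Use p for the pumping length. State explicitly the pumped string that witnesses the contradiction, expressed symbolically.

a^{p+k} c b^p

Assume L is regular; let p be its pumping constant.
Take w = a^p c b^p ∈ L with |w| = 2p+1 ≥ p.
By the pumping lemma, w = xyz with |xy| ≤ p and |y| ≥ 1.
The first p characters of w are a's, so xy (and hence y) consists only of a's. Write y = a^k, 1 ≤ k ≤ p.
Pump with i = 2: xy^2z = a^{p+k} c b^p, which would require p+k = p. But k ≥ 1, so xy^2z ∉ L.
This contradicts the pumping lemma, so L is not regular.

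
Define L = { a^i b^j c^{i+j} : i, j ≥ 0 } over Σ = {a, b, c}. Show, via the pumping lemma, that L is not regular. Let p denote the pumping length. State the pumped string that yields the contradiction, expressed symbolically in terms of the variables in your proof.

Assume L is regular; let p be its pumping constant.
Take w = a^p b^p c^{2p} ∈ L (with i=j=p, i+j=2p), |w| = 4p ≥ p.
By the pumping lemma, w = xyz with |xy| ≤ p and |y| ≥ 1.
The first p characters of w are a's, so xy (and hence y) consists only of a's. Write y = a^k, 1 ≤ k ≤ p.
Consider xy^2z = a^{p+k} b^p c^{2p}. Now the a- and b-counts sum to 2p+k, but the c-count is 2p ≠ 2p+k. So xy^2z ∉ L.
This is a contradiction; hence L is not regular.

a^{p+k} b^p c^{2p}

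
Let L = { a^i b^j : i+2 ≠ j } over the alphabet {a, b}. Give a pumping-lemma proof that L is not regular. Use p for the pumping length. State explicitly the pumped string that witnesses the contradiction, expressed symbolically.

a^{p+p!} b^{p+p!+2}

Suppose for contradiction that L is regular, and let p be the pumping length.
Choose w = a^p b^{p+p!+2}. Since p ≠ (p+p!+2)-2 = p+p!, w ∈ L; and |w| ≥ p.
Write w = xyz as guaranteed by the lemma, with |xy| ≤ p and |y| ≥ 1.
Because |xy| ≤ p and w begins with p copies of a, we have y = a^k with 1 ≤ k ≤ p.
Since 1 ≤ k ≤ p, k divides p!; set t = 1 + p!/k. Then xy^t z has p + (p!/k)·k = p + p! copies of a. Now the a-count is p+p! and (b-count)-2 = (p+p!+2)-2 = p+p!, so i+2 ≠ j fails. So xy^t z = a^{p+p!} b^{p+p!+2} ∉ L.
Contradiction. Therefore L is not regular.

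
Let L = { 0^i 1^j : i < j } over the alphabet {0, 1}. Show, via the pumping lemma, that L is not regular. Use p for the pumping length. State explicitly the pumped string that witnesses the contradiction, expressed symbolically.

Assume L is regular; let p be its pumping constant.
Choose w = 0^p 1^{p+1} ∈ L, with |w| = 2p+1 ≥ p.
By the pumping lemma, w = xyz with |xy| ≤ p and |y| > 0.
The first p characters of w are 0's, so xy (and hence y) consists only of 0's. Write y = 0^k, 1 ≤ k ≤ p.
Consider xy^2z = 0^{p+k} 1^{p+1}. Since k ≥ 1, the 0-count p+k is at least p+1, so i < j fails; thus xy^2z ∉ L.
This is a contradiction; hence L is not regular.

0^{p+k} 1^{p+1}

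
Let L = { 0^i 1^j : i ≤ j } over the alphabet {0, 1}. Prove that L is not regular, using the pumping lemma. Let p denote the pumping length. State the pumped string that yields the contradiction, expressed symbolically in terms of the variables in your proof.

Assume L is regular. Let p be the pumping length given by the pumping lemma.
Choose w = 0^p 1^p ∈ L, with |w| = 2p ≥ p.
By the pumping lemma, w = xyz with |xy| ≤ p and |y| ≥ 1.
The first p characters of w are 0's, so xy (and hence y) consists only of 0's. Write y = 0^k, 1 ≤ k ≤ p.
Consider xy^2z = 0^{p+k} 1^p. Since k ≥ 1, the 0-count p+k exceeds the 1-count p, so i ≤ j fails; thus xy^2z ∉ L.
Contradiction. Therefore L is not regular.

0^{p+k} 1^p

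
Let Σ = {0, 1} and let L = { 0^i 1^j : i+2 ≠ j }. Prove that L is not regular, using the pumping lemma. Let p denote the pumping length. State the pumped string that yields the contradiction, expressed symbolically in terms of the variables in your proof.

Assume L is regular; let p be its pumping constant.
Choose w = 0^p 1^{p+p!+2}. Since p ≠ (p+p!+2)-2 = p+p!, w ∈ L; and |w| ≥ p.
The pumping lemma gives a decomposition w = xyz where |xy| ≤ p and |y| > 0.
Since the first p symbols of w are all 0's and |xy| ≤ p, y lies entirely in the leading 0-block: y = 0^k for some k with 1 ≤ k ≤ p.
Since 1 ≤ k ≤ p, k divides p!; set t = 1 + p!/k. Then xy^t z has p + (p!/k)·k = p + p! copies of 0. Now the 0-count is p+p! and (1-count)-2 = (p+p!+2)-2 = p+p!, so i+2 ≠ j fails. So xy^t z = 0^{p+p!} 1^{p+p!+2} ∉ L.
Contradiction. Therefore L is not regular.

0^{p+p!} 1^{p+p!+2}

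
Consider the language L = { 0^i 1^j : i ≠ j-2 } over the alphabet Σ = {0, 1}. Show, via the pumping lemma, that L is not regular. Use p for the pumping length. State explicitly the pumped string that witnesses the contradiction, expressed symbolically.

0^{p+p!} 1^{p+p!+2}

Assume L is regular; let p be its pumping constant.
Choose w = 0^p 1^{p+p!+2}. Since p ≠ (p+p!+2)-2 = p+p!, w ∈ L; and |w| ≥ p.
Write w = xyz as guaranteed by the lemma, with |xy| ≤ p and |y| ≥ 1.
Because |xy| ≤ p and w begins with p copies of 0, we have y = 0^k with 1 ≤ k ≤ p.
Since 1 ≤ k ≤ p, k divides p!; set t = 1 + p!/k. Then xy^t z has p + (p!/k)·k = p + p! copies of 0. Now the 0-count is p+p! and (1-count)-2 = (p+p!+2)-2 = p+p!, so i ≠ j-2 fails. So xy^t z = 0^{p+p!} 1^{p+p!+2} ∉ L.
Contradiction. Therefore L is not regular.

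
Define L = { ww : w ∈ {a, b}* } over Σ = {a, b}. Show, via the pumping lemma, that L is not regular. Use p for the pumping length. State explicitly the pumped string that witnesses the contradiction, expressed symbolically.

Assume L is regular. Let p be the pumping length given by the pumping lemma.
Take w = a^p b^p a^p b^p = uu where u = a^pb^p; then w ∈ L and |w| = 4p ≥ p.
By the pumping lemma, w = xyz with |xy| ≤ p and |y| > 0.
Since the first p symbols of w are all a's and |xy| ≤ p, y lies entirely in the leading a-block: y = a^k for some k with 1 ≤ k ≤ p.
Pump with i = 2: xy^2z = a^{p+k} b^p a^p b^p, of length 4p+k. Suppose this equals vv. The string starts with a and ends with b, so v does too; thus the boundary between the two copies of v is a b→a transition. There is exactly one such transition, at position 2p+k, so |v| = 2p+k and |vv| = 4p+2k ≠ 4p+k since k ≥ 1. So xy^2z ∉ L.
This contradicts the pumping lemma, so L is not regular.

a^{p+k} b^p a^p b^p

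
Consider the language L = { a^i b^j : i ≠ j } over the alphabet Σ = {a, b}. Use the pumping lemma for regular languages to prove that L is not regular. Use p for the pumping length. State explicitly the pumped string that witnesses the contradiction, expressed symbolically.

Assume L is regular. Let p be the pumping length given by the pumping lemma.
Choose w = a^p b^{p+p!}. Since p ≠ p+p!, w ∈ L; and |w| ≥ p.
By the pumping lemma, w = xyz with |xy| ≤ p and |y| > 0.
The first p characters of w are a's, so xy (and hence y) consists only of a's. Write y = a^k, 1 ≤ k ≤ p.
Since 1 ≤ k ≤ p, k divides p!; set t = 1 + p!/k. Then xy^t z has p + (p!/k)·k = p + p! copies of a. Now the a-count equals the b-count, so i ≠ j fails. So xy^t z = a^{p+p!} b^{p+p!} ∉ L.
This is a contradiction; hence L is not regular.

a^{p+p!} b^{p+p!}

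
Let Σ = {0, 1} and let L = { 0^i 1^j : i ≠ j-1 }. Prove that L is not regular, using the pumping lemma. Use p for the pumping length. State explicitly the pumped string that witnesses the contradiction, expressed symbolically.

0^{p+p!} 1^{p+p!+1}

Toward a contradiction, assume L is regular with pumping length p.
Choose w = 0^p 1^{p+p!+1}. Since p ≠ (p+p!+1)-1 = p+p!, w ∈ L; and |w| ≥ p.
The pumping lemma gives a decomposition w = xyz where |xy| ≤ p and |y| > 0.
The first p characters of w are 0's, so xy (and hence y) consists only of 0's. Write y = 0^k, 1 ≤ k ≤ p.
Since 1 ≤ k ≤ p, k divides p!; set t = 1 + p!/k. Then xy^t z has p + (p!/k)·k = p + p! copies of 0. Now the 0-count is p+p! and (1-count)-1 = (p+p!+1)-1 = p+p!, so i ≠ j-1 fails. So xy^t z = 0^{p+p!} 1^{p+p!+1} ∉ L.
Contradiction. Therefore L is not regular.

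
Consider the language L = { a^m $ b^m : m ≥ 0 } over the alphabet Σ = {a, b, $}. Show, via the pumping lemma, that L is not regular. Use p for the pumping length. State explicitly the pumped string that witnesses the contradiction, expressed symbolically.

a^{p+k} $ b^p

Assume L is regular; let p be its pumping constant.
Take w = a^p $ b^p ∈ L with |w| = 2p+1 ≥ p.
Write w = xyz as guaranteed by the lemma, with |xy| ≤ p and y is nonempty.
Since the first p symbols of w are all a's and |xy| ≤ p, y lies entirely in the leading a-block: y = a^k for some k with 1 ≤ k ≤ p.
Pump with i = 2: xy^2z = a^{p+k} $ b^p, which would require p+k = p. But k ≥ 1, so xy^2z ∉ L.
This is a contradiction; hence L is not regular.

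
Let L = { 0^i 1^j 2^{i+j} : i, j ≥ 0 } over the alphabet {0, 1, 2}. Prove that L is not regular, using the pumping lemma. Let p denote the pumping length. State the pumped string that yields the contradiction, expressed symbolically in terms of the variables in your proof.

0^{p+k} 1^p 2^{2p}

Suppose for contradiction that L is regular, and let p be the pumping length.
Take w = 0^p 1^p 2^{2p} ∈ L (with i=j=p, i+j=2p), |w| = 4p ≥ p.
The pumping lemma gives a decomposition w = xyz where |xy| ≤ p and |y| > 0.
Because |xy| ≤ p and w begins with p copies of 0, we have y = 0^k with 1 ≤ k ≤ p.
Consider xy^2z = 0^{p+k} 1^p 2^{2p}. Now the 0- and 1-counts sum to 2p+k, but the 2-count is 2p ≠ 2p+k. So xy^2z ∉ L.
Contradiction. Therefore L is not regular.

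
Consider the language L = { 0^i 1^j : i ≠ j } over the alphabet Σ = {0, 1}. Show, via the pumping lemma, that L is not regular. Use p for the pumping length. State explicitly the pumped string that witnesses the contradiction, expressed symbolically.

0^{p+p!} 1^{p+p!}

Assume L is regular; let p be its pumping constant.
Choose w = 0^p 1^{p+p!}. Since p ≠ p+p!, w ∈ L; and |w| ≥ p.
Write w = xyz as guaranteed by the lemma, with |xy| ≤ p and y is nonempty.
Since the first p symbols of w are all 0's and |xy| ≤ p, y lies entirely in the leading 0-block: y = 0^k for some k with 1 ≤ k ≤ p.
Since 1 ≤ k ≤ p, k divides p!; set t = 1 + p!/k. Then xy^t z has p + (p!/k)·k = p + p! copies of 0. Now the 0-count equals the 1-count, so i ≠ j fails. So xy^t z = 0^{p+p!} 1^{p+p!} ∉ L.
This contradicts the pumping lemma, so L is not regular.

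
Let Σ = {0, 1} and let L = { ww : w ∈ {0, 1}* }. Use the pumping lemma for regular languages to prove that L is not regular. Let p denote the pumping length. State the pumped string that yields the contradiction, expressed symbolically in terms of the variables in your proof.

Assume L is regular; let p be its pumping constant.
Take w = 0^p 1^p 0^p 1^p = uu where u = 0^p1^p; then w ∈ L and |w| = 4p ≥ p.
The pumping lemma gives a decomposition w = xyz where |xy| ≤ p and |y| ≥ 1.
Because |xy| ≤ p and w begins with p copies of 0, we have y = 0^k with 1 ≤ k ≤ p.
Pump with i = 2: xy^2z = 0^{p+k} 1^p 0^p 1^p, of length 4p+k. Suppose this equals vv. The string starts with 0 and ends with 1, so v does too; thus the boundary between the two copies of v is a 1→0 transition. There is exactly one such transition, at position 2p+k, so |v| = 2p+k and |vv| = 4p+2k ≠ 4p+k since k ≥ 1. So xy^2z ∉ L.
Contradiction. Therefore L is not regular.

0^{p+k} 1^p 0^p 1^p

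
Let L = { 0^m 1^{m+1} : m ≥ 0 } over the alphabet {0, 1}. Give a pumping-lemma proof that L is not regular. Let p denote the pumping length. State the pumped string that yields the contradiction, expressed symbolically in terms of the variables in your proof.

0^{p+k} 1^{p+1}

Assume L is regular. Let p be the pumping length given by the pumping lemma.
Take w = 0^p 1^{p+1}. Then w ∈ L and |w| = 2p+1 ≥ p.
By the pumping lemma, w = xyz with |xy| ≤ p and |y| ≥ 1.
Since the first p symbols of w are all 0's and |xy| ≤ p, y lies entirely in the leading 0-block: y = 0^k for some k with 1 ≤ k ≤ p.
Pump with i = 2: xy^2z = 0^{p+k} 1^{p+1}. For this to lie in L we would need p+1 = (p+k)+1, which forces k = 0. But k ≥ 1, so xy^2z ∉ L.
This contradicts the pumping lemma, so L is not regular.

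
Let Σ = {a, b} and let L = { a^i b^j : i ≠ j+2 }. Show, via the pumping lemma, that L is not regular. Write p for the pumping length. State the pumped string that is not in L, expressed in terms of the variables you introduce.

Toward a contradiction, assume L is regular with pumping length p.
Choose w = a^p b^{p+p!-2}. Since p ≠ (p+p!-2)+2 = p+p!, w ∈ L; and |w| ≥ p.
Write w = xyz as guaranteed by the lemma, with |xy| ≤ p and y is nonempty.
Because |xy| ≤ p and w begins with p copies of a, we have y = a^k with 1 ≤ k ≤ p.
Since 1 ≤ k ≤ p, k divides p!; set t = 1 + p!/k. Then xy^t z has p + (p!/k)·k = p + p! copies of a. Now the a-count is p+p! and (b-count)+2 = (p+p!-2)+2 = p+p!, so i ≠ j+2 fails. So xy^t z = a^{p+p!} b^{p+p!-2} ∉ L.
This is a contradiction; hence L is not regular.

a^{p+p!} b^{p+p!-2}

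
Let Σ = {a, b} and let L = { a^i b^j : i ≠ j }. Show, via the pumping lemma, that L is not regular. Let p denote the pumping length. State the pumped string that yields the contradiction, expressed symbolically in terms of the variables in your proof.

a^{p+p!} b^{p+p!}

Toward a contradiction, assume L is regular with pumping length p.
Choose w = a^p b^{p+p!}. Since p ≠ p+p!, w ∈ L; and |w| ≥ p.
By the pumping lemma, w = xyz with |xy| ≤ p and |y| > 0.
Because |xy| ≤ p and w begins with p copies of a, we have y = a^k with 1 ≤ k ≤ p.
Since 1 ≤ k ≤ p, k divides p!; set t = 1 + p!/k. Then xy^t z has p + (p!/k)·k = p + p! copies of a. Now the a-count equals the b-count, so i ≠ j fails. So xy^t z = a^{p+p!} b^{p+p!} ∉ L.
This is a contradiction; hence L is not regular.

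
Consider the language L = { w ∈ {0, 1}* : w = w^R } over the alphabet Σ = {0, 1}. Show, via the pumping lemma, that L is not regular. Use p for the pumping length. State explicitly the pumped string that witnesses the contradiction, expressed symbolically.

0^{p+k} 1 0^p

Toward a contradiction, assume L is regular with pumping length p.
Take w = 0^p 1 0^p, a palindrome of length 2p+1 ≥ p.
By the pumping lemma, w = xyz with |xy| ≤ p and |y| ≥ 1.
Since the first p symbols of w are all 0's and |xy| ≤ p, y lies entirely in the leading 0-block: y = 0^k for some k with 1 ≤ k ≤ p.
Pump with i = 2: xy^2z = 0^{p+k} 1 0^p. Its reverse is 0^p 1 0^{p+k}, which differs from xy^2z since k ≥ 1. So xy^2z is not a palindrome and xy^2z ∉ L.
This contradicts the pumping lemma, so L is not regular.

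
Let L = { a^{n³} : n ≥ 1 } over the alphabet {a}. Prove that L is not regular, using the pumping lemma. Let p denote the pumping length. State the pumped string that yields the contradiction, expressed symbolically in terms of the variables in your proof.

Toward a contradiction, assume L is regular with pumping length p.
Take w = a^{p³} ∈ L with |w| = p³ ≥ p.
The pumping lemma gives a decomposition w = xyz where |xy| ≤ p and |y| ≥ 1.
Then y = a^k for some k with 1 ≤ k ≤ p.
Pump with i = 2: xy^2z = a^{p³+k}. Since 1 ≤ k ≤ p, p³ < p³+k ≤ p³+p < p³+3p²+3p+1 = (p+1)³, so p³+k is not a perfect cube. So xy^2z ∉ L.
Contradiction. Therefore L is not regular.

a^{p³+k}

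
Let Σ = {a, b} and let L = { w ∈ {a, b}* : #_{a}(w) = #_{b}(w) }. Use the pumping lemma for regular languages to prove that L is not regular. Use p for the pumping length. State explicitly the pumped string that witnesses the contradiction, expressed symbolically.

a^{p+k} b^p

Assume L is regular; let p be its pumping constant.
Choose w = a^p b^p ∈ L with |w| = 2p ≥ p.
Write w = xyz as guaranteed by the lemma, with |xy| ≤ p and |y| ≥ 1.
Because |xy| ≤ p and w begins with p copies of a, we have y = a^k with 1 ≤ k ≤ p.
Pump with i = 2: xy^2z = a^{p+k} b^p has p+k occurrences of a but only p of b. Since k ≥ 1 the counts differ, so xy^2z ∉ L.
This contradicts the pumping lemma, so L is not regular.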